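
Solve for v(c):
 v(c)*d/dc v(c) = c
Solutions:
 v(c) = -sqrt(C1 + c^2)
 v(c) = sqrt(C1 + c^2)


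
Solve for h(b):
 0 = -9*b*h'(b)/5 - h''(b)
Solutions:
 h(b) = C1 + C2*erf(3*sqrt(10)*b/10)


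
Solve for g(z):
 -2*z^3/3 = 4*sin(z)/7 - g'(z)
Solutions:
 g(z) = C1 + z^4/6 - 4*cos(z)/7


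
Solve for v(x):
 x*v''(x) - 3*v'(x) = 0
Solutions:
 v(x) = C1 + C2*x^4


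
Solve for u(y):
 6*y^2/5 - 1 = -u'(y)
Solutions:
 u(y) = C1 - 2*y^3/5 + y


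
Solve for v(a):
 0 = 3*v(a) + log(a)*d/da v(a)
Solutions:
 v(a) = C1*exp(-3*li(a))


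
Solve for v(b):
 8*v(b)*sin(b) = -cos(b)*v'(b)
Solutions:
 v(b) = C1*cos(b)^8


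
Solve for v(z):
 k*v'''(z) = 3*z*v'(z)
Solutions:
 v(z) = C1 + Integral(C2*airyai(3^(1/3)*z*(1/k)^(1/3)) + C3*airybi(3^(1/3)*z*(1/k)^(1/3)), z)


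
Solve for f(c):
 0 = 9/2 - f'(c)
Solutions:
 f(c) = C1 + 9*c/2


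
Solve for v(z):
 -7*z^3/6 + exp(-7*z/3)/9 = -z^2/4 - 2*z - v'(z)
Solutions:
 v(z) = C1 + 7*z^4/24 - z^3/12 - z^2 + exp(-7*z/3)/21


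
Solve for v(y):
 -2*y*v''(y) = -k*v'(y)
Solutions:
 v(y) = C1 + y^(re(k)/2 + 1)*(C2*sin(log(y)*Abs(im(k))/2) + C3*cos(log(y)*im(k)/2))


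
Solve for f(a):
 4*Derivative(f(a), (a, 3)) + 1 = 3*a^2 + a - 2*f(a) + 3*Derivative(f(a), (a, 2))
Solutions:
 f(a) = C1*exp(a*((4*sqrt(14) + 15)^(-1/3) + 2 + (4*sqrt(14) + 15)^(1/3))/8)*sin(sqrt(3)*a*(-(4*sqrt(14) + 15)^(1/3) + (4*sqrt(14) + 15)^(-1/3))/8) + C2*exp(a*((4*sqrt(14) + 15)^(-1/3) + 2 + (4*sqrt(14) + 15)^(1/3))/8)*cos(sqrt(3)*a*(-(4*sqrt(14) + 15)^(1/3) + (4*sqrt(14) + 15)^(-1/3))/8) + C3*exp(a*(-(4*sqrt(14) + 15)^(1/3) - 1/(4*sqrt(14) + 15)^(1/3) + 1)/4) + 3*a^2/2 + a/2 + 4


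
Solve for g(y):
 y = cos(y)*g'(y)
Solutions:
 g(y) = C1 + Integral(y/cos(y), y)


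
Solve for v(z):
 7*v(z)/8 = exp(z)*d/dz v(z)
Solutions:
 v(z) = C1*exp(-7*exp(-z)/8)


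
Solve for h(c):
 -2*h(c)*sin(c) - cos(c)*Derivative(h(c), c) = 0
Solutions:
 h(c) = C1*cos(c)^2


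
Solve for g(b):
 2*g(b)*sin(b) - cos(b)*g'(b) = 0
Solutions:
 g(b) = C1/cos(b)^2


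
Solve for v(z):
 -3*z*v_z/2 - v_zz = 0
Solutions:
 v(z) = C1 + C2*erf(sqrt(3)*z/2)


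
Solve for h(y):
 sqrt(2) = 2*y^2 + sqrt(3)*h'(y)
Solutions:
 h(y) = C1 - 2*sqrt(3)*y^3/9 + sqrt(6)*y/3


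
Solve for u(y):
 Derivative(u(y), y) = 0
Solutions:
 u(y) = C1


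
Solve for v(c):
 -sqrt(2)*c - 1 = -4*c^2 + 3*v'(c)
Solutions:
 v(c) = C1 + 4*c^3/9 - sqrt(2)*c^2/6 - c/3


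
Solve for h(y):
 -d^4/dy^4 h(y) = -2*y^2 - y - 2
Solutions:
 h(y) = C1 + C2*y + C3*y^2 + C4*y^3 + y^6/180 + y^5/120 + y^4/12


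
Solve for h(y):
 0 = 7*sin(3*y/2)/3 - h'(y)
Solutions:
 h(y) = C1 - 14*cos(3*y/2)/9


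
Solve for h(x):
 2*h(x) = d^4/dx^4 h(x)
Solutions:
 h(x) = C1*exp(-2^(1/4)*x) + C2*exp(2^(1/4)*x) + C3*sin(2^(1/4)*x) + C4*cos(2^(1/4)*x)


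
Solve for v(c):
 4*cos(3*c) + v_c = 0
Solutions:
 v(c) = C1 - 4*sin(3*c)/3


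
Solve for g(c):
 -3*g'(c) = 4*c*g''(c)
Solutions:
 g(c) = C1 + C2*c^(1/4)


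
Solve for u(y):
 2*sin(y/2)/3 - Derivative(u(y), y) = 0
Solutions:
 u(y) = C1 - 4*cos(y/2)/3


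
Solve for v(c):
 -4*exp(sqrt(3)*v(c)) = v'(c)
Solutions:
 v(c) = sqrt(3)*(2*log(1/(C1 + 4*c)) - log(3))/6


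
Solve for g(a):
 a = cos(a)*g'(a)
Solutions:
 g(a) = C1 + Integral(a/cos(a), a)


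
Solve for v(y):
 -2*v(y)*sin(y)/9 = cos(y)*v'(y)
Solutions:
 v(y) = C1*cos(y)^(2/9)


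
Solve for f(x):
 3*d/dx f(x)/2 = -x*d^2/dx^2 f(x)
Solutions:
 f(x) = C1 + C2/sqrt(x)


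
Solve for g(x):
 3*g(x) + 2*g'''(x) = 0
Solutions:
 g(x) = C3*exp(-2^(2/3)*3^(1/3)*x/2) + (C1*sin(2^(2/3)*3^(5/6)*x/4) + C2*cos(2^(2/3)*3^(5/6)*x/4))*exp(2^(2/3)*3^(1/3)*x/4)


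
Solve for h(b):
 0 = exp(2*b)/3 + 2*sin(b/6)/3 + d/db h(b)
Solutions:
 h(b) = C1 - exp(2*b)/6 + 4*cos(b/6)


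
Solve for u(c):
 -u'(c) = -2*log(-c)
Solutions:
 u(c) = C1 + 2*c*log(-c) - 2*c


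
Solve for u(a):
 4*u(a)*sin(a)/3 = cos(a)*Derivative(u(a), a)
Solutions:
 u(a) = C1/cos(a)^(4/3)


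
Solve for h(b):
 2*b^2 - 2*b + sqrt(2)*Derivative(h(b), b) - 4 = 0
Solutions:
 h(b) = C1 - sqrt(2)*b^3/3 + sqrt(2)*b^2/2 + 2*sqrt(2)*b


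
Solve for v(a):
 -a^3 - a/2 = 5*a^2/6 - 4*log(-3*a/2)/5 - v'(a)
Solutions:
 v(a) = C1 + a^4/4 + 5*a^3/18 + a^2/4 - 4*a*log(-a)/5 + 4*a*(-log(3) + log(2) + 1)/5


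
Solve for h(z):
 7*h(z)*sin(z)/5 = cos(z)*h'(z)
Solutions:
 h(z) = C1/cos(z)^(7/5)


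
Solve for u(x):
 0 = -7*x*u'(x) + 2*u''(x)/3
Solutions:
 u(x) = C1 + C2*erfi(sqrt(21)*x/2)


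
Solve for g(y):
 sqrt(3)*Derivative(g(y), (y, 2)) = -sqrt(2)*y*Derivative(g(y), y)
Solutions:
 g(y) = C1 + C2*erf(6^(3/4)*y/6)


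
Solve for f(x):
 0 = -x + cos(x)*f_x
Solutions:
 f(x) = C1 + Integral(x/cos(x), x)


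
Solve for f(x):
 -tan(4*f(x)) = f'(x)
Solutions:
 f(x) = -asin(C1*exp(-4*x))/4 + pi/4
 f(x) = asin(C1*exp(-4*x))/4


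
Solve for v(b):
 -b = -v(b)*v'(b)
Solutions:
 v(b) = -sqrt(C1 + b^2)
 v(b) = sqrt(C1 + b^2)


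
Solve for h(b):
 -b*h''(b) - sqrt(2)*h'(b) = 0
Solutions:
 h(b) = C1 + C2*b^(1 - sqrt(2))


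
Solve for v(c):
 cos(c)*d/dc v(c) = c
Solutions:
 v(c) = C1 + Integral(c/cos(c), c)


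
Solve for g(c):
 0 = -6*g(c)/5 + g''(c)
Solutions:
 g(c) = C1*exp(-sqrt(30)*c/5) + C2*exp(sqrt(30)*c/5)


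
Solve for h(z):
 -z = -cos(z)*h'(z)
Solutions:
 h(z) = C1 + Integral(z/cos(z), z)


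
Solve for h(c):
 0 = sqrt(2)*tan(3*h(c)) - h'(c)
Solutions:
 h(c) = -asin(C1*exp(3*sqrt(2)*c))/3 + pi/3
 h(c) = asin(C1*exp(3*sqrt(2)*c))/3


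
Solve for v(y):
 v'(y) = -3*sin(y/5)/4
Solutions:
 v(y) = C1 + 15*cos(y/5)/4


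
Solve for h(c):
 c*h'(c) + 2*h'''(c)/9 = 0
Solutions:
 h(c) = C1 + Integral(C2*airyai(-6^(2/3)*c/2) + C3*airybi(-6^(2/3)*c/2), c)


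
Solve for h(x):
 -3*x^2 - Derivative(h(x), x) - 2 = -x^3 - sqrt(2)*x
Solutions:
 h(x) = C1 + x^4/4 - x^3 + sqrt(2)*x^2/2 - 2*x


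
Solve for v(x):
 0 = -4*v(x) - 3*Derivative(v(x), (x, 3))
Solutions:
 v(x) = C3*exp(-6^(2/3)*x/3) + (C1*sin(2^(2/3)*3^(1/6)*x/2) + C2*cos(2^(2/3)*3^(1/6)*x/2))*exp(6^(2/3)*x/6)


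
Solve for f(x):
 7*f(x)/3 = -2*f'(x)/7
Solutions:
 f(x) = C1*exp(-49*x/6)


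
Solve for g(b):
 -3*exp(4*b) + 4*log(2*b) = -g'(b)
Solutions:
 g(b) = C1 - 4*b*log(b) + 4*b*(1 - log(2)) + 3*exp(4*b)/4


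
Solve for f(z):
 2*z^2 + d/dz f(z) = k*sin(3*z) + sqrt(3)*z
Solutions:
 f(z) = C1 - k*cos(3*z)/3 - 2*z^3/3 + sqrt(3)*z^2/2


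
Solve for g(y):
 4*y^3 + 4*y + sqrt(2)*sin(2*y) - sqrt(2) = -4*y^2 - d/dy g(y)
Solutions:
 g(y) = C1 - y^4 - 4*y^3/3 - 2*y^2 + sqrt(2)*y + sqrt(2)*cos(2*y)/2


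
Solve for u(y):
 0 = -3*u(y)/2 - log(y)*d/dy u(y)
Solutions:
 u(y) = C1*exp(-3*li(y)/2)


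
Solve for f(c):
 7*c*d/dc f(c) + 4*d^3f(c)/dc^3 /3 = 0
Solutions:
 f(c) = C1 + Integral(C2*airyai(-42^(1/3)*c/2) + C3*airybi(-42^(1/3)*c/2), c)


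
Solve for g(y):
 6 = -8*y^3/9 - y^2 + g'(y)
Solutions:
 g(y) = C1 + 2*y^4/9 + y^3/3 + 6*y


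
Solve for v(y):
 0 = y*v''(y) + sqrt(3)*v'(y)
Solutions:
 v(y) = C1 + C2*y^(1 - sqrt(3))


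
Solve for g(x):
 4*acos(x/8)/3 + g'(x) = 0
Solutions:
 g(x) = C1 - 4*x*acos(x/8)/3 + 4*sqrt(64 - x^2)/3


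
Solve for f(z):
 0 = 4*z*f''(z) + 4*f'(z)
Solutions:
 f(z) = C1 + C2*log(z)


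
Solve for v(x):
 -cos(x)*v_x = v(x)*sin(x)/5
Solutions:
 v(x) = C1*cos(x)^(1/5)


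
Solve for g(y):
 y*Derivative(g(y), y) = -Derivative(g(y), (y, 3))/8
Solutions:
 g(y) = C1 + Integral(C2*airyai(-2*y) + C3*airybi(-2*y), y)


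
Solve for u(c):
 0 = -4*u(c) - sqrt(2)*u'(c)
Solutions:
 u(c) = C1*exp(-2*sqrt(2)*c)


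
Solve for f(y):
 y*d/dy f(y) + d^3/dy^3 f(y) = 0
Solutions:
 f(y) = C1 + Integral(C2*airyai(-y) + C3*airybi(-y), y)


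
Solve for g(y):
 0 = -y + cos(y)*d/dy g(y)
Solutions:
 g(y) = C1 + Integral(y/cos(y), y)


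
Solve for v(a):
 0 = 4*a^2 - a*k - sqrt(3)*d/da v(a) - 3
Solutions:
 v(a) = C1 + 4*sqrt(3)*a^3/9 - sqrt(3)*a^2*k/6 - sqrt(3)*a


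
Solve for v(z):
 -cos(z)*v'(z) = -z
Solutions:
 v(z) = C1 + Integral(z/cos(z), z)


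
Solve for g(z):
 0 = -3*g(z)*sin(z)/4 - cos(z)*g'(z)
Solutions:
 g(z) = C1*cos(z)^(3/4)


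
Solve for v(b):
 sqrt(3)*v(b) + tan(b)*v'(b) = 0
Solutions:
 v(b) = C1/sin(b)^(sqrt(3))


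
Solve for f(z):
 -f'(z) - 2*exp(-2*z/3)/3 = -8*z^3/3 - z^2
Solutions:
 f(z) = C1 + 2*z^4/3 + z^3/3 + exp(-2*z/3)


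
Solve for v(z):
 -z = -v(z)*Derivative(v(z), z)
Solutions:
 v(z) = -sqrt(C1 + z^2)
 v(z) = sqrt(C1 + z^2)


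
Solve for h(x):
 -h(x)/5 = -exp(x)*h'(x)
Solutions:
 h(x) = C1*exp(-exp(-x)/5)


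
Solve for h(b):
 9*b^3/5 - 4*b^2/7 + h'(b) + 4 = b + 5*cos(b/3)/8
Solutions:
 h(b) = C1 - 9*b^4/20 + 4*b^3/21 + b^2/2 - 4*b + 15*sin(b/3)/8


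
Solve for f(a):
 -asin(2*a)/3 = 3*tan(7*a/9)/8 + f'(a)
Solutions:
 f(a) = C1 - a*asin(2*a)/3 - sqrt(1 - 4*a^2)/6 + 27*log(cos(7*a/9))/56


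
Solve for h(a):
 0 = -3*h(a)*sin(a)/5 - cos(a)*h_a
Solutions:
 h(a) = C1*cos(a)^(3/5)


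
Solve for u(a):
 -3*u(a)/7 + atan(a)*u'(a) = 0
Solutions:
 u(a) = C1*exp(3*Integral(1/atan(a), a)/7)


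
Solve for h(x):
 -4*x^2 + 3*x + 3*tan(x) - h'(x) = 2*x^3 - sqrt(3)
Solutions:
 h(x) = C1 - x^4/2 - 4*x^3/3 + 3*x^2/2 + sqrt(3)*x - 3*log(cos(x))


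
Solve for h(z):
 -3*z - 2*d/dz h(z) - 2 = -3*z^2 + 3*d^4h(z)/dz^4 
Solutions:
 h(z) = C1 + C4*exp(-2^(1/3)*3^(2/3)*z/3) + z^3/2 - 3*z^2/4 - z + (C2*sin(2^(1/3)*3^(1/6)*z/2) + C3*cos(2^(1/3)*3^(1/6)*z/2))*exp(2^(1/3)*3^(2/3)*z/6)


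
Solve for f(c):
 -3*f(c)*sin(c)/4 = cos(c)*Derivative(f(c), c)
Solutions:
 f(c) = C1*cos(c)^(3/4)


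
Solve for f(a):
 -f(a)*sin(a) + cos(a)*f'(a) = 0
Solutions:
 f(a) = C1/cos(a)


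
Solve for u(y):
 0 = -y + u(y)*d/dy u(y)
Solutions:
 u(y) = -sqrt(C1 + y^2)
 u(y) = sqrt(C1 + y^2)


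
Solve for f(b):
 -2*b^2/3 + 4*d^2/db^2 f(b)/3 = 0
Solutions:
 f(b) = C1 + C2*b + b^4/24


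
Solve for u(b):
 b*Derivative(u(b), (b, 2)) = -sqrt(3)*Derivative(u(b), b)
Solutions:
 u(b) = C1 + C2*b^(1 - sqrt(3))


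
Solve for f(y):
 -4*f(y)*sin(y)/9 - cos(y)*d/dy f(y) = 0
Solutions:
 f(y) = C1*cos(y)^(4/9)


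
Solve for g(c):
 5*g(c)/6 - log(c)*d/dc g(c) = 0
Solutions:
 g(c) = C1*exp(5*li(c)/6)


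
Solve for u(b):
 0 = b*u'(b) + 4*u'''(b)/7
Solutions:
 u(b) = C1 + Integral(C2*airyai(-14^(1/3)*b/2) + C3*airybi(-14^(1/3)*b/2), b)


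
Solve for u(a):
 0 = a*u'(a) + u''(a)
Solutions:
 u(a) = C1 + C2*erf(sqrt(2)*a/2)


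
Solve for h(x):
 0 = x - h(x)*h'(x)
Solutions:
 h(x) = -sqrt(C1 + x^2)
 h(x) = sqrt(C1 + x^2)


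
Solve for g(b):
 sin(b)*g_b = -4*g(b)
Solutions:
 g(b) = C1*(cos(b)^2 + 2*cos(b) + 1)/(cos(b)^2 - 2*cos(b) + 1)


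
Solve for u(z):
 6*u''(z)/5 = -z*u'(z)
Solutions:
 u(z) = C1 + C2*erf(sqrt(15)*z/6)


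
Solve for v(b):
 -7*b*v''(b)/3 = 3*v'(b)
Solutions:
 v(b) = C1 + C2/b^(2/7)


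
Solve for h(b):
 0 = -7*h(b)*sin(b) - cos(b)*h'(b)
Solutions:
 h(b) = C1*cos(b)^7


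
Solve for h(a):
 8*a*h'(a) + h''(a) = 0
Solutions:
 h(a) = C1 + C2*erf(2*a)


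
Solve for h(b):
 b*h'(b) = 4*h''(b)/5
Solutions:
 h(b) = C1 + C2*erfi(sqrt(10)*b/4)


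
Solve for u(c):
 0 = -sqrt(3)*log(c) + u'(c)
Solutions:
 u(c) = C1 + sqrt(3)*c*log(c) - sqrt(3)*c


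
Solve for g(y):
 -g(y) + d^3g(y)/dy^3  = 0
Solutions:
 g(y) = C3*exp(y) + (C1*sin(sqrt(3)*y/2) + C2*cos(sqrt(3)*y/2))*exp(-y/2)


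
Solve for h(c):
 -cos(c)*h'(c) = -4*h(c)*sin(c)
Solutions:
 h(c) = C1/cos(c)^4


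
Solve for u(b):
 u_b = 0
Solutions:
 u(b) = C1


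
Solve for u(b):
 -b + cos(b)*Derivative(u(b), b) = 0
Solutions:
 u(b) = C1 + Integral(b/cos(b), b)


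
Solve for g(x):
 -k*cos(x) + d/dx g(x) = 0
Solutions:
 g(x) = C1 + k*sin(x)


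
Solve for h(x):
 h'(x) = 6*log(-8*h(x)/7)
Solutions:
 -Integral(1/(log(-_y) - log(7) + 3*log(2)), (_y, h(x)))/6 = C1 - x


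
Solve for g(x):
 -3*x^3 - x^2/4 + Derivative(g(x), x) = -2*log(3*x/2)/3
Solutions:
 g(x) = C1 + 3*x^4/4 + x^3/12 - 2*x*log(x)/3 - 2*x*log(3)/3 + 2*x*log(2)/3 + 2*x/3


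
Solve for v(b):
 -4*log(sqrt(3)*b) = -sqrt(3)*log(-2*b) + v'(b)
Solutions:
 v(b) = C1 - b*(4 - sqrt(3))*log(b) + b*(-2*log(3) - sqrt(3) + sqrt(3)*log(2) + 4 + sqrt(3)*I*pi)


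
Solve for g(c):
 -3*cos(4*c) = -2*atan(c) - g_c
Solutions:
 g(c) = C1 - 2*c*atan(c) + log(c^2 + 1) + 3*sin(4*c)/4


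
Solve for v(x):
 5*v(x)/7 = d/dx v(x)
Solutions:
 v(x) = C1*exp(5*x/7)


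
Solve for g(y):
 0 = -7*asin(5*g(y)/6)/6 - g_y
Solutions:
 Integral(1/asin(5*_y/6), (_y, g(y))) = C1 - 7*y/6


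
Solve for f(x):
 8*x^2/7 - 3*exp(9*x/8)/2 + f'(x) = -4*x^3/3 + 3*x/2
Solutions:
 f(x) = C1 - x^4/3 - 8*x^3/21 + 3*x^2/4 + 4*exp(9*x/8)/3


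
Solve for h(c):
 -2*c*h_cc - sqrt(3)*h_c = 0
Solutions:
 h(c) = C1 + C2*c^(1 - sqrt(3)/2)


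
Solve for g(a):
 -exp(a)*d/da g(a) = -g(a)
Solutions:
 g(a) = C1*exp(-exp(-a))


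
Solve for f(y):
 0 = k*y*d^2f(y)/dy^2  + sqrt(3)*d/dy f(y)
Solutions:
 f(y) = C1 + y^(((re(k) - sqrt(3))*re(k) + im(k)^2)/(re(k)^2 + im(k)^2))*(C2*sin(sqrt(3)*log(y)*Abs(im(k))/(re(k)^2 + im(k)^2)) + C3*cos(sqrt(3)*log(y)*im(k)/(re(k)^2 + im(k)^2)))


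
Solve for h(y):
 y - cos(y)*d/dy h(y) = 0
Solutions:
 h(y) = C1 + Integral(y/cos(y), y)


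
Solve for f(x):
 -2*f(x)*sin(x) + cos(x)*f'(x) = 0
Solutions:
 f(x) = C1/cos(x)^2


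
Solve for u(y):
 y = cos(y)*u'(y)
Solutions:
 u(y) = C1 + Integral(y/cos(y), y)


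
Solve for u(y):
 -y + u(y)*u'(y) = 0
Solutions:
 u(y) = -sqrt(C1 + y^2)
 u(y) = sqrt(C1 + y^2)


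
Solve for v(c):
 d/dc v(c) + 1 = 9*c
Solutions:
 v(c) = C1 + 9*c^2/2 - c


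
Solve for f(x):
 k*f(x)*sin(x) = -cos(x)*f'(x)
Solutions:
 f(x) = C1*exp(k*log(cos(x)))


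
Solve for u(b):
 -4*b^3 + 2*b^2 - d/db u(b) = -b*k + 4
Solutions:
 u(b) = C1 - b^4 + 2*b^3/3 + b^2*k/2 - 4*b


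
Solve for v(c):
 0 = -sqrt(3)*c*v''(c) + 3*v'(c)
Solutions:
 v(c) = C1 + C2*c^(1 + sqrt(3))


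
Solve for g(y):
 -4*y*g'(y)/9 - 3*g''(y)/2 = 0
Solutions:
 g(y) = C1 + C2*erf(2*sqrt(3)*y/9)


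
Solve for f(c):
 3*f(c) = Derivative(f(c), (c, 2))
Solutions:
 f(c) = C1*exp(-sqrt(3)*c) + C2*exp(sqrt(3)*c)


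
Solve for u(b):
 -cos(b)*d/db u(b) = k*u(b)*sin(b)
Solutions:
 u(b) = C1*exp(k*log(cos(b)))


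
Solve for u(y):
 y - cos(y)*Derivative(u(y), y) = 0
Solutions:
 u(y) = C1 + Integral(y/cos(y), y)


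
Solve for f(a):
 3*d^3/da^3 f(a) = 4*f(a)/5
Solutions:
 f(a) = C3*exp(30^(2/3)*a/15) + (C1*sin(10^(2/3)*3^(1/6)*a/10) + C2*cos(10^(2/3)*3^(1/6)*a/10))*exp(-30^(2/3)*a/30)


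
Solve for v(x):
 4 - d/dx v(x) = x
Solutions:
 v(x) = C1 - x^2/2 + 4*x


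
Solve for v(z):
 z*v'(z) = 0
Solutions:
 v(z) = C1


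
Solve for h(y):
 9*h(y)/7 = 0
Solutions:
 h(y) = 0


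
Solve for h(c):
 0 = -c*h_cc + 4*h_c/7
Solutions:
 h(c) = C1 + C2*c^(11/7)


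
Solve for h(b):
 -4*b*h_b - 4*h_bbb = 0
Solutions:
 h(b) = C1 + Integral(C2*airyai(-b) + C3*airybi(-b), b)


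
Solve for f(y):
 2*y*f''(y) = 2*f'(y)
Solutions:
 f(y) = C1 + C2*y^2


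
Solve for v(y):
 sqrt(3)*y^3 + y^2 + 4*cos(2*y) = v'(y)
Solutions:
 v(y) = C1 + sqrt(3)*y^4/4 + y^3/3 + 2*sin(2*y)


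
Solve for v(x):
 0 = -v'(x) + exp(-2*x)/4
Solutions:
 v(x) = C1 - exp(-2*x)/8


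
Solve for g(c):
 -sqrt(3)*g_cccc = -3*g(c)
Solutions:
 g(c) = C1*exp(-3^(1/8)*c) + C2*exp(3^(1/8)*c) + C3*sin(3^(1/8)*c) + C4*cos(3^(1/8)*c)


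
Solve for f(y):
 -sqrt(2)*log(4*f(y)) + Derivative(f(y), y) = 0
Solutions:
 -sqrt(2)*Integral(1/(log(_y) + 2*log(2)), (_y, f(y)))/2 = C1 - y


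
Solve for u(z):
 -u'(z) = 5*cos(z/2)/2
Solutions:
 u(z) = C1 - 5*sin(z/2)


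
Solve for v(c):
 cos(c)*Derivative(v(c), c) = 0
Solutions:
 v(c) = C1


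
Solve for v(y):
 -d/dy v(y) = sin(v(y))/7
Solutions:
 y/7 + log(cos(v(y)) - 1)/2 - log(cos(v(y)) + 1)/2 = C1


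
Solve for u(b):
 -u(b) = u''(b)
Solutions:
 u(b) = C1*sin(b) + C2*cos(b)


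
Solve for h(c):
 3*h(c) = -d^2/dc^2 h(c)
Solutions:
 h(c) = C1*sin(sqrt(3)*c) + C2*cos(sqrt(3)*c)


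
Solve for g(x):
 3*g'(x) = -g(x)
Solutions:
 g(x) = C1*exp(-x/3)


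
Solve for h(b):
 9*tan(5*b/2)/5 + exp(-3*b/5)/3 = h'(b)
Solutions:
 h(b) = C1 + 9*log(tan(5*b/2)^2 + 1)/25 - 5*exp(-3*b/5)/9


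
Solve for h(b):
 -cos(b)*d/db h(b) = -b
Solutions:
 h(b) = C1 + Integral(b/cos(b), b)


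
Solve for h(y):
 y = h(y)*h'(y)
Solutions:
 h(y) = -sqrt(C1 + y^2)
 h(y) = sqrt(C1 + y^2)


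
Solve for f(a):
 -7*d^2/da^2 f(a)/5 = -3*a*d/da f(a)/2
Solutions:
 f(a) = C1 + C2*erfi(sqrt(105)*a/14)


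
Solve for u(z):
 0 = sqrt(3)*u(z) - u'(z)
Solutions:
 u(z) = C1*exp(sqrt(3)*z)


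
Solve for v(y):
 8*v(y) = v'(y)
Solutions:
 v(y) = C1*exp(8*y)


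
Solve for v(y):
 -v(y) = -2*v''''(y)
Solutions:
 v(y) = C1*exp(-2^(3/4)*y/2) + C2*exp(2^(3/4)*y/2) + C3*sin(2^(3/4)*y/2) + C4*cos(2^(3/4)*y/2)


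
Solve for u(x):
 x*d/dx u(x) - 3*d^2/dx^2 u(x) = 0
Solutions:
 u(x) = C1 + C2*erfi(sqrt(6)*x/6)


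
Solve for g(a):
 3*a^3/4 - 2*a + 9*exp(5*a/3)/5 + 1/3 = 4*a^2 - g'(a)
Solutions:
 g(a) = C1 - 3*a^4/16 + 4*a^3/3 + a^2 - a/3 - 27*exp(5*a/3)/25


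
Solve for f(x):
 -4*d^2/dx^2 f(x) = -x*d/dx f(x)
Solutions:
 f(x) = C1 + C2*erfi(sqrt(2)*x/4)


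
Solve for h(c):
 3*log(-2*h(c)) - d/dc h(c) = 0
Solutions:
 -Integral(1/(log(-_y) + log(2)), (_y, h(c)))/3 = C1 - c


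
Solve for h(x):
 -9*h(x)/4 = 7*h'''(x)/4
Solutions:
 h(x) = C3*exp(-21^(2/3)*x/7) + (C1*sin(3*3^(1/6)*7^(2/3)*x/14) + C2*cos(3*3^(1/6)*7^(2/3)*x/14))*exp(21^(2/3)*x/14)


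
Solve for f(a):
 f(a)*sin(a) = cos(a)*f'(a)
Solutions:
 f(a) = C1/cos(a)


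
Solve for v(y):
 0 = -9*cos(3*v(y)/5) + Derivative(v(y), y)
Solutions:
 -9*y - 5*log(sin(3*v(y)/5) - 1)/6 + 5*log(sin(3*v(y)/5) + 1)/6 = C1


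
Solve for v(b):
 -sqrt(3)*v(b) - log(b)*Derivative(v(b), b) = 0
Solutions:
 v(b) = C1*exp(-sqrt(3)*li(b))


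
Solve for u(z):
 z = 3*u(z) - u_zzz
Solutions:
 u(z) = C3*exp(3^(1/3)*z) + z/3 + (C1*sin(3^(5/6)*z/2) + C2*cos(3^(5/6)*z/2))*exp(-3^(1/3)*z/2)


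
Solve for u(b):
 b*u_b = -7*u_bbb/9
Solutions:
 u(b) = C1 + Integral(C2*airyai(-21^(2/3)*b/7) + C3*airybi(-21^(2/3)*b/7), b)


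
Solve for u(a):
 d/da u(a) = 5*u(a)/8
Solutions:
 u(a) = C1*exp(5*a/8)


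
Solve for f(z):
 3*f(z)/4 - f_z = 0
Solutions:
 f(z) = C1*exp(3*z/4)


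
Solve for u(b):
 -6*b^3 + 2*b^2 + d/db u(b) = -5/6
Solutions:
 u(b) = C1 + 3*b^4/2 - 2*b^3/3 - 5*b/6


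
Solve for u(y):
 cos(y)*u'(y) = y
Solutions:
 u(y) = C1 + Integral(y/cos(y), y)


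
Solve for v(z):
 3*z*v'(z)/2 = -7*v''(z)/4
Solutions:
 v(z) = C1 + C2*erf(sqrt(21)*z/7)


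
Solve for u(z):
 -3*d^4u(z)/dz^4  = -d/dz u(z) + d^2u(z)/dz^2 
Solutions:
 u(z) = C1 + C2*exp(-2^(1/3)*z*(-2/(9 + sqrt(85))^(1/3) + 2^(1/3)*(9 + sqrt(85))^(1/3))/12)*sin(2^(1/3)*sqrt(3)*z*(2/(9 + sqrt(85))^(1/3) + 2^(1/3)*(9 + sqrt(85))^(1/3))/12) + C3*exp(-2^(1/3)*z*(-2/(9 + sqrt(85))^(1/3) + 2^(1/3)*(9 + sqrt(85))^(1/3))/12)*cos(2^(1/3)*sqrt(3)*z*(2/(9 + sqrt(85))^(1/3) + 2^(1/3)*(9 + sqrt(85))^(1/3))/12) + C4*exp(2^(1/3)*z*(-2/(9 + sqrt(85))^(1/3) + 2^(1/3)*(9 + sqrt(85))^(1/3))/6)


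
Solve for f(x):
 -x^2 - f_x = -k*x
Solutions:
 f(x) = C1 + k*x^2/2 - x^3/3


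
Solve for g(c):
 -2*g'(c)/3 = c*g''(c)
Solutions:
 g(c) = C1 + C2*c^(1/3)


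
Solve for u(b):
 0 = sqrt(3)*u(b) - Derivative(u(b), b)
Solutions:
 u(b) = C1*exp(sqrt(3)*b)


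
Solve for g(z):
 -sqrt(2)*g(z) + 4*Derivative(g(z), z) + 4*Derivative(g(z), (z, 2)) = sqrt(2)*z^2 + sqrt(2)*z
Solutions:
 g(z) = C1*exp(z*(-1 + sqrt(1 + sqrt(2)))/2) + C2*exp(-z*(1 + sqrt(1 + sqrt(2)))/2) - z^2 - 4*sqrt(2)*z - z - 16 - 6*sqrt(2)


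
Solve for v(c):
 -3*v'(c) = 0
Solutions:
 v(c) = C1


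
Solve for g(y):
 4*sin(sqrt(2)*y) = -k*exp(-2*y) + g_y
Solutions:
 g(y) = C1 - k*exp(-2*y)/2 - 2*sqrt(2)*cos(sqrt(2)*y)


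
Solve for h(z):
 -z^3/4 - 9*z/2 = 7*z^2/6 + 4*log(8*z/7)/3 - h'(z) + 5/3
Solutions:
 h(z) = C1 + z^4/16 + 7*z^3/18 + 9*z^2/4 + 4*z*log(z)/3 - 4*z*log(7)/3 + z/3 + 4*z*log(2)


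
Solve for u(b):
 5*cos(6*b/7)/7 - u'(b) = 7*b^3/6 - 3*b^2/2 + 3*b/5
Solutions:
 u(b) = C1 - 7*b^4/24 + b^3/2 - 3*b^2/10 + 5*sin(6*b/7)/6


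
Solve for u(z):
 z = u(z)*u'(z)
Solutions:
 u(z) = -sqrt(C1 + z^2)
 u(z) = sqrt(C1 + z^2)


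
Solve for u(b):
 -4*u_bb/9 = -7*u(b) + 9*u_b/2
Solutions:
 u(b) = C1*exp(3*b*(-27 + sqrt(1177))/16) + C2*exp(-3*b*(27 + sqrt(1177))/16)


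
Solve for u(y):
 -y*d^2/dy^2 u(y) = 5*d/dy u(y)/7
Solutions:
 u(y) = C1 + C2*y^(2/7)


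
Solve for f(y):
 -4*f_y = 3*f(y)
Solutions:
 f(y) = C1*exp(-3*y/4)


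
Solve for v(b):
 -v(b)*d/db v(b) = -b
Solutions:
 v(b) = -sqrt(C1 + b^2)
 v(b) = sqrt(C1 + b^2)


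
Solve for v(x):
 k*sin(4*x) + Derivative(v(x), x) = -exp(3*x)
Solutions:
 v(x) = C1 + k*cos(4*x)/4 - exp(3*x)/3


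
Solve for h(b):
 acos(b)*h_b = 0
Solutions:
 h(b) = C1


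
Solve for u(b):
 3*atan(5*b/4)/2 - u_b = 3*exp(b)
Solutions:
 u(b) = C1 + 3*b*atan(5*b/4)/2 - 3*exp(b) - 3*log(25*b^2 + 16)/5


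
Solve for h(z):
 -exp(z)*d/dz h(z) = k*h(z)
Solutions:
 h(z) = C1*exp(k*exp(-z))


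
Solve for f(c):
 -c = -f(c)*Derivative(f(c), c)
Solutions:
 f(c) = -sqrt(C1 + c^2)
 f(c) = sqrt(C1 + c^2)


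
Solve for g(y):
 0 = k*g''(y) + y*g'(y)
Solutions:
 g(y) = C1 + C2*sqrt(k)*erf(sqrt(2)*y*sqrt(1/k)/2)


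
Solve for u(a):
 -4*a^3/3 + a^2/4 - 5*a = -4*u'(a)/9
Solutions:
 u(a) = C1 + 3*a^4/4 - 3*a^3/16 + 45*a^2/8


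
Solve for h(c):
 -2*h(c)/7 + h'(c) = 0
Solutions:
 h(c) = C1*exp(2*c/7)


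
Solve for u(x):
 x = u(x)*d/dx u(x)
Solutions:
 u(x) = -sqrt(C1 + x^2)
 u(x) = sqrt(C1 + x^2)


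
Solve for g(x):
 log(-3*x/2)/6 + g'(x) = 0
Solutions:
 g(x) = C1 - x*log(-x)/6 + x*(-log(3) + log(2) + 1)/6


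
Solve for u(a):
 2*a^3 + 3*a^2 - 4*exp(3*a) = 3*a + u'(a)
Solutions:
 u(a) = C1 + a^4/2 + a^3 - 3*a^2/2 - 4*exp(3*a)/3


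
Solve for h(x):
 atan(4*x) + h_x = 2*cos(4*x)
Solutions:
 h(x) = C1 - x*atan(4*x) + log(16*x^2 + 1)/8 + sin(4*x)/2


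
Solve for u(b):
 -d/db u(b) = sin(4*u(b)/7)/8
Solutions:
 b/8 + 7*log(cos(4*u(b)/7) - 1)/8 - 7*log(cos(4*u(b)/7) + 1)/8 = C1


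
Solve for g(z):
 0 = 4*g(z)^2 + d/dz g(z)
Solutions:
 g(z) = 1/(C1 + 4*z)


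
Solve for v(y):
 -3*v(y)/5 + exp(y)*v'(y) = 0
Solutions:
 v(y) = C1*exp(-3*exp(-y)/5)


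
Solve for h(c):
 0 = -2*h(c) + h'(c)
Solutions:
 h(c) = C1*exp(2*c)


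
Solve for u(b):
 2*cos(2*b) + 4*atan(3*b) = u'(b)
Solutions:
 u(b) = C1 + 4*b*atan(3*b) - 2*log(9*b^2 + 1)/3 + sin(2*b)


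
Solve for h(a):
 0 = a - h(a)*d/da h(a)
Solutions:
 h(a) = -sqrt(C1 + a^2)
 h(a) = sqrt(C1 + a^2)


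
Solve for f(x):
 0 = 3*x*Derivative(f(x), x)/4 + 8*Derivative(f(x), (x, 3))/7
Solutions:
 f(x) = C1 + Integral(C2*airyai(-42^(1/3)*x/4) + C3*airybi(-42^(1/3)*x/4), x)


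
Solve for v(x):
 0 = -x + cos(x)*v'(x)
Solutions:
 v(x) = C1 + Integral(x/cos(x), x)


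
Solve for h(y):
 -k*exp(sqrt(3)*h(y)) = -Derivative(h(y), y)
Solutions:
 h(y) = sqrt(3)*(2*log(-1/(C1 + k*y)) - log(3))/6


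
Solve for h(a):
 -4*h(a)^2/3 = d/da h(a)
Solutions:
 h(a) = 3/(C1 + 4*a)


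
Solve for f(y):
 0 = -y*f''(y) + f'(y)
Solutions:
 f(y) = C1 + C2*y^2


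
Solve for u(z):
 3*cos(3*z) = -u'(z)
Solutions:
 u(z) = C1 - sin(3*z)


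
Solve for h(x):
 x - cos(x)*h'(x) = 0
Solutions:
 h(x) = C1 + Integral(x/cos(x), x)


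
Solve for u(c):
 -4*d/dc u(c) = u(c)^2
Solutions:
 u(c) = 4/(C1 + c)


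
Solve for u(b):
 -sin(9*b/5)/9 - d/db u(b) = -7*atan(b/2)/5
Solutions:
 u(b) = C1 + 7*b*atan(b/2)/5 - 7*log(b^2 + 4)/5 + 5*cos(9*b/5)/81


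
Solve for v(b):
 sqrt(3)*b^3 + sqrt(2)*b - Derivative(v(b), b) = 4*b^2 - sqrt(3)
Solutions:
 v(b) = C1 + sqrt(3)*b^4/4 - 4*b^3/3 + sqrt(2)*b^2/2 + sqrt(3)*b


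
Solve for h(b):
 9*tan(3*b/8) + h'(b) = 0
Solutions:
 h(b) = C1 + 24*log(cos(3*b/8))


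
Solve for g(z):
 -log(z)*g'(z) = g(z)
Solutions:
 g(z) = C1*exp(-li(z))


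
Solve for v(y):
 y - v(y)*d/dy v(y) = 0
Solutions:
 v(y) = -sqrt(C1 + y^2)
 v(y) = sqrt(C1 + y^2)


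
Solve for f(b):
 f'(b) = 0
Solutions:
 f(b) = C1


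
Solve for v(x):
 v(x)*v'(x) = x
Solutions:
 v(x) = -sqrt(C1 + x^2)
 v(x) = sqrt(C1 + x^2)


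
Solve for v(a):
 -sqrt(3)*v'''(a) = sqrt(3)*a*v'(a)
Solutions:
 v(a) = C1 + Integral(C2*airyai(-a) + C3*airybi(-a), a)


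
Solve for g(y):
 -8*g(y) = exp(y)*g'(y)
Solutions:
 g(y) = C1*exp(8*exp(-y))


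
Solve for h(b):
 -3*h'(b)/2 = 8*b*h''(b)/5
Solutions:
 h(b) = C1 + C2*b^(1/16)


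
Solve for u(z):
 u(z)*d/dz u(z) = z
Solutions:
 u(z) = -sqrt(C1 + z^2)
 u(z) = sqrt(C1 + z^2)


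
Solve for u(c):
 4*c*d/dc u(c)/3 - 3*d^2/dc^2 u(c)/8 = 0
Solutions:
 u(c) = C1 + C2*erfi(4*c/3)


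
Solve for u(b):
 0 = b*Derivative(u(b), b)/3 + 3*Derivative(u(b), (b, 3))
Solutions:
 u(b) = C1 + Integral(C2*airyai(-3^(1/3)*b/3) + C3*airybi(-3^(1/3)*b/3), b)


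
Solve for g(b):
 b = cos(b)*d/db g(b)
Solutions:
 g(b) = C1 + Integral(b/cos(b), b)


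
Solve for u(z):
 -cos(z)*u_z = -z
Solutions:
 u(z) = C1 + Integral(z/cos(z), z)


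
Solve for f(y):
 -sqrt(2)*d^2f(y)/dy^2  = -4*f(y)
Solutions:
 f(y) = C1*exp(-2^(3/4)*y) + C2*exp(2^(3/4)*y)


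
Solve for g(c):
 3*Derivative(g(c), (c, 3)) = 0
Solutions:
 g(c) = C1 + C2*c + C3*c^2


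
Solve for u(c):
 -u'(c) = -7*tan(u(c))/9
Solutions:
 u(c) = pi - asin(C1*exp(7*c/9))
 u(c) = asin(C1*exp(7*c/9))


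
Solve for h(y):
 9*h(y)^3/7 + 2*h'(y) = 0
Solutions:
 h(y) = -sqrt(7)*sqrt(-1/(C1 - 9*y))
 h(y) = sqrt(7)*sqrt(-1/(C1 - 9*y))


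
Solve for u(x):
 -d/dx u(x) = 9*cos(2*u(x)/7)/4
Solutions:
 9*x/4 - 7*log(sin(2*u(x)/7) - 1)/4 + 7*log(sin(2*u(x)/7) + 1)/4 = C1


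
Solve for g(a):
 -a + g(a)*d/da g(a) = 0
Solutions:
 g(a) = -sqrt(C1 + a^2)
 g(a) = sqrt(C1 + a^2)


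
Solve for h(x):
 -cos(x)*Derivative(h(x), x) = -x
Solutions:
 h(x) = C1 + Integral(x/cos(x), x)


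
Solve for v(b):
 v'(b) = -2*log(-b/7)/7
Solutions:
 v(b) = C1 - 2*b*log(-b)/7 + 2*b*(1 + log(7))/7


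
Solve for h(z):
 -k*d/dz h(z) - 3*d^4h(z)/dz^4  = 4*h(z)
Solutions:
 h(z) = C1*exp(2^(2/3)*sqrt(3)*z*(-sqrt(2^(1/3)*(3*k^2 + sqrt(9*k^4 - 16384))^(1/3) + 32/(3*k^2 + sqrt(9*k^4 - 16384))^(1/3)) + sqrt(4*sqrt(3)*k/sqrt(2^(1/3)*(3*k^2 + sqrt(9*k^4 - 16384))^(1/3) + 32/(3*k^2 + sqrt(9*k^4 - 16384))^(1/3)) - 2^(1/3)*(3*k^2 + sqrt(9*k^4 - 16384))^(1/3) - 32/(3*k^2 + sqrt(9*k^4 - 16384))^(1/3)))/12) + C2*exp(2^(2/3)*sqrt(3)*z*(sqrt(2^(1/3)*(3*k^2 + sqrt(9*k^4 - 16384))^(1/3) + 32/(3*k^2 + sqrt(9*k^4 - 16384))^(1/3)) - sqrt(-4*sqrt(3)*k/sqrt(2^(1/3)*(3*k^2 + sqrt(9*k^4 - 16384))^(1/3) + 32/(3*k^2 + sqrt(9*k^4 - 16384))^(1/3)) - 2^(1/3)*(3*k^2 + sqrt(9*k^4 - 16384))^(1/3) - 32/(3*k^2 + sqrt(9*k^4 - 16384))^(1/3)))/12) + C3*exp(2^(2/3)*sqrt(3)*z*(sqrt(2^(1/3)*(3*k^2 + sqrt(9*k^4 - 16384))^(1/3) + 32/(3*k^2 + sqrt(9*k^4 - 16384))^(1/3)) + sqrt(-4*sqrt(3)*k/sqrt(2^(1/3)*(3*k^2 + sqrt(9*k^4 - 16384))^(1/3) + 32/(3*k^2 + sqrt(9*k^4 - 16384))^(1/3)) - 2^(1/3)*(3*k^2 + sqrt(9*k^4 - 16384))^(1/3) - 32/(3*k^2 + sqrt(9*k^4 - 16384))^(1/3)))/12) + C4*exp(-2^(2/3)*sqrt(3)*z*(sqrt(2^(1/3)*(3*k^2 + sqrt(9*k^4 - 16384))^(1/3) + 32/(3*k^2 + sqrt(9*k^4 - 16384))^(1/3)) + sqrt(4*sqrt(3)*k/sqrt(2^(1/3)*(3*k^2 + sqrt(9*k^4 - 16384))^(1/3) + 32/(3*k^2 + sqrt(9*k^4 - 16384))^(1/3)) - 2^(1/3)*(3*k^2 + sqrt(9*k^4 - 16384))^(1/3) - 32/(3*k^2 + sqrt(9*k^4 - 16384))^(1/3)))/12)


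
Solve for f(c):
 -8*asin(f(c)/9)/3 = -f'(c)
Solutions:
 Integral(1/asin(_y/9), (_y, f(c))) = C1 + 8*c/3


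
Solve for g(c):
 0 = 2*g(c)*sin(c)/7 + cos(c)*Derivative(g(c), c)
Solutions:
 g(c) = C1*cos(c)^(2/7)


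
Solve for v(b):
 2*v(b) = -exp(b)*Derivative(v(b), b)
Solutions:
 v(b) = C1*exp(2*exp(-b))


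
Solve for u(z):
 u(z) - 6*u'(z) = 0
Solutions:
 u(z) = C1*exp(z/6)


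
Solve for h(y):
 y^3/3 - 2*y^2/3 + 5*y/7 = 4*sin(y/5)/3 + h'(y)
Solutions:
 h(y) = C1 + y^4/12 - 2*y^3/9 + 5*y^2/14 + 20*cos(y/5)/3


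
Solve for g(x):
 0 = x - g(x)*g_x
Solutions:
 g(x) = -sqrt(C1 + x^2)
 g(x) = sqrt(C1 + x^2)


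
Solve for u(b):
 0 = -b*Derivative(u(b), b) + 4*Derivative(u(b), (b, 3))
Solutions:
 u(b) = C1 + Integral(C2*airyai(2^(1/3)*b/2) + C3*airybi(2^(1/3)*b/2), b)


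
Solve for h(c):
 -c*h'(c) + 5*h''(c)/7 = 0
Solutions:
 h(c) = C1 + C2*erfi(sqrt(70)*c/10)


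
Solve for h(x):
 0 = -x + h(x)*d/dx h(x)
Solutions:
 h(x) = -sqrt(C1 + x^2)
 h(x) = sqrt(C1 + x^2)


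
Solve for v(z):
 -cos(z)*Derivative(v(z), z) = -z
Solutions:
 v(z) = C1 + Integral(z/cos(z), z)


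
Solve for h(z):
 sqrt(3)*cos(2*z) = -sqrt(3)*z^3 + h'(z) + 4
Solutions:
 h(z) = C1 + sqrt(3)*z^4/4 - 4*z + sqrt(3)*sin(2*z)/2


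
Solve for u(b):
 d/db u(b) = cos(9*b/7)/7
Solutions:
 u(b) = C1 + sin(9*b/7)/9


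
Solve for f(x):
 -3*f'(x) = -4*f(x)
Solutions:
 f(x) = C1*exp(4*x/3)


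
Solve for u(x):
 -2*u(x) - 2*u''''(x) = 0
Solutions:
 u(x) = (C1*sin(sqrt(2)*x/2) + C2*cos(sqrt(2)*x/2))*exp(-sqrt(2)*x/2) + (C3*sin(sqrt(2)*x/2) + C4*cos(sqrt(2)*x/2))*exp(sqrt(2)*x/2)


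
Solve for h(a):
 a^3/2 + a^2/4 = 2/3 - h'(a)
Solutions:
 h(a) = C1 - a^4/8 - a^3/12 + 2*a/3


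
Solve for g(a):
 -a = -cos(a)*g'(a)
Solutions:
 g(a) = C1 + Integral(a/cos(a), a)


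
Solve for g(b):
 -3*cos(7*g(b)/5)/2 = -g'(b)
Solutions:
 -3*b/2 - 5*log(sin(7*g(b)/5) - 1)/14 + 5*log(sin(7*g(b)/5) + 1)/14 = C1


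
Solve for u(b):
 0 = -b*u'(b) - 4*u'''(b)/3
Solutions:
 u(b) = C1 + Integral(C2*airyai(-6^(1/3)*b/2) + C3*airybi(-6^(1/3)*b/2), b)


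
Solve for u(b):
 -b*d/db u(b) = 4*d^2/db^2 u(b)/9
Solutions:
 u(b) = C1 + C2*erf(3*sqrt(2)*b/4)


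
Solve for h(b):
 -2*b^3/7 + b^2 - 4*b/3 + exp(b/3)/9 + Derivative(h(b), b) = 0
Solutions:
 h(b) = C1 + b^4/14 - b^3/3 + 2*b^2/3 - exp(b/3)/3


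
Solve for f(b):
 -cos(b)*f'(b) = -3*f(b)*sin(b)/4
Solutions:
 f(b) = C1/cos(b)^(3/4)


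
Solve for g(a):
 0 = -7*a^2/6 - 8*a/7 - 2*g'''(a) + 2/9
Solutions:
 g(a) = C1 + C2*a + C3*a^2 - 7*a^5/720 - a^4/42 + a^3/54


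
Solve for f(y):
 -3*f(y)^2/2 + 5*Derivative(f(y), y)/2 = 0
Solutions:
 f(y) = -5/(C1 + 3*y)


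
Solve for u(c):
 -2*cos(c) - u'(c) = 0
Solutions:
 u(c) = C1 - 2*sin(c)


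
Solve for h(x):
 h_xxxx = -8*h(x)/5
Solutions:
 h(x) = (C1*sin(2^(1/4)*5^(3/4)*x/5) + C2*cos(2^(1/4)*5^(3/4)*x/5))*exp(-2^(1/4)*5^(3/4)*x/5) + (C3*sin(2^(1/4)*5^(3/4)*x/5) + C4*cos(2^(1/4)*5^(3/4)*x/5))*exp(2^(1/4)*5^(3/4)*x/5)


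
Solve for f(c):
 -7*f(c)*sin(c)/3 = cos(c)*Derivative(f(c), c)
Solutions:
 f(c) = C1*cos(c)^(7/3)


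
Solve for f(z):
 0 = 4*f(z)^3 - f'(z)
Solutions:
 f(z) = -sqrt(2)*sqrt(-1/(C1 + 4*z))/2
 f(z) = sqrt(2)*sqrt(-1/(C1 + 4*z))/2


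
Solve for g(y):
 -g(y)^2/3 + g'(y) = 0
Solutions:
 g(y) = -3/(C1 + y)


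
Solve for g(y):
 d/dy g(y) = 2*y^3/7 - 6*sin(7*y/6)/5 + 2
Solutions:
 g(y) = C1 + y^4/14 + 2*y + 36*cos(7*y/6)/35


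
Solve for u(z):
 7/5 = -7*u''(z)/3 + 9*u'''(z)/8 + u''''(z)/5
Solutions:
 u(z) = C1 + C2*z + C3*exp(z*(-135 + sqrt(45105))/48) + C4*exp(-z*(135 + sqrt(45105))/48) - 3*z^2/10


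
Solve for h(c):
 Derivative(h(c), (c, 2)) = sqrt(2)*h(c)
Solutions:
 h(c) = C1*exp(-2^(1/4)*c) + C2*exp(2^(1/4)*c)


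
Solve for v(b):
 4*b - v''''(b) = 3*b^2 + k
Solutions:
 v(b) = C1 + C2*b + C3*b^2 + C4*b^3 - b^6/120 + b^5/30 - b^4*k/24


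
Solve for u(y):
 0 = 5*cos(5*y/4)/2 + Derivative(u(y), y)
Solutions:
 u(y) = C1 - 2*sin(5*y/4)


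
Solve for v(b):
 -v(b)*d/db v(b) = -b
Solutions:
 v(b) = -sqrt(C1 + b^2)
 v(b) = sqrt(C1 + b^2)


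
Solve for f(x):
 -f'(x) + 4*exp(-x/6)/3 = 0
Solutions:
 f(x) = C1 - 8*exp(-x/6)


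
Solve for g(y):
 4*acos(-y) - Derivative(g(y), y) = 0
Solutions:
 g(y) = C1 + 4*y*acos(-y) + 4*sqrt(1 - y^2)


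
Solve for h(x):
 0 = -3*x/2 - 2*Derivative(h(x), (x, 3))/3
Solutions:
 h(x) = C1 + C2*x + C3*x^2 - 3*x^4/32


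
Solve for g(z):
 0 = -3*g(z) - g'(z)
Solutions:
 g(z) = C1*exp(-3*z)


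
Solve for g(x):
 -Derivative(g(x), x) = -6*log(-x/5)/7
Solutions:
 g(x) = C1 + 6*x*log(-x)/7 + 6*x*(-log(5) - 1)/7


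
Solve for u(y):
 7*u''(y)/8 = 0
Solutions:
 u(y) = C1 + C2*y


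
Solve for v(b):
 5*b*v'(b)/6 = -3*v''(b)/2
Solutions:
 v(b) = C1 + C2*erf(sqrt(10)*b/6)


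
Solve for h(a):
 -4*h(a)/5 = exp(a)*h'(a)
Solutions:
 h(a) = C1*exp(4*exp(-a)/5)


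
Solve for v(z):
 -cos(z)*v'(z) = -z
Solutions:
 v(z) = C1 + Integral(z/cos(z), z)


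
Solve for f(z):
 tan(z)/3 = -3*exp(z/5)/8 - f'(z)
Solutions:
 f(z) = C1 - 15*exp(z/5)/8 + log(cos(z))/3


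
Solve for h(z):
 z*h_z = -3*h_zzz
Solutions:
 h(z) = C1 + Integral(C2*airyai(-3^(2/3)*z/3) + C3*airybi(-3^(2/3)*z/3), z)


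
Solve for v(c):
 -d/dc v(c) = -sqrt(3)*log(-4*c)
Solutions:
 v(c) = C1 + sqrt(3)*c*log(-c) + sqrt(3)*c*(-1 + 2*log(2))


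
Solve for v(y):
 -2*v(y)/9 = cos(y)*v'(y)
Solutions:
 v(y) = C1*(sin(y) - 1)^(1/9)/(sin(y) + 1)^(1/9)


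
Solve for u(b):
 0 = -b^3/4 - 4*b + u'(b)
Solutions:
 u(b) = C1 + b^4/16 + 2*b^2


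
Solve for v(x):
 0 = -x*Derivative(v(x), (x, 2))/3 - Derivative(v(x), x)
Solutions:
 v(x) = C1 + C2/x^2


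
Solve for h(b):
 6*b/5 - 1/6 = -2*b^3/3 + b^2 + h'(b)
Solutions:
 h(b) = C1 + b^4/6 - b^3/3 + 3*b^2/5 - b/6


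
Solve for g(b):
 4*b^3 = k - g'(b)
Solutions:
 g(b) = C1 - b^4 + b*k


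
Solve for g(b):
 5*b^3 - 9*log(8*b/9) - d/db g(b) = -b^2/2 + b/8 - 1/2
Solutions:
 g(b) = C1 + 5*b^4/4 + b^3/6 - b^2/16 - 9*b*log(b) - 27*b*log(2) + 19*b/2 + 18*b*log(3)


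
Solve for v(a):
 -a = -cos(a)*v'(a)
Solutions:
 v(a) = C1 + Integral(a/cos(a), a)


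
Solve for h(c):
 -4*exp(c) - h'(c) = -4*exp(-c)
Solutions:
 h(c) = C1 - 8*cosh(c)


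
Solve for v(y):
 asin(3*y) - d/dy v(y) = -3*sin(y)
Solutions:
 v(y) = C1 + y*asin(3*y) + sqrt(1 - 9*y^2)/3 - 3*cos(y)


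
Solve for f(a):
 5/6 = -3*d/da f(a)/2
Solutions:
 f(a) = C1 - 5*a/9


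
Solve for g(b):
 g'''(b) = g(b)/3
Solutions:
 g(b) = C3*exp(3^(2/3)*b/3) + (C1*sin(3^(1/6)*b/2) + C2*cos(3^(1/6)*b/2))*exp(-3^(2/3)*b/6)


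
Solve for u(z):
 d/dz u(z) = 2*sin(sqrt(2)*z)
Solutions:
 u(z) = C1 - sqrt(2)*cos(sqrt(2)*z)


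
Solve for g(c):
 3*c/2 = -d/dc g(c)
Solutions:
 g(c) = C1 - 3*c^2/4


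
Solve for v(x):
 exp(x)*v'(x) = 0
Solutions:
 v(x) = C1


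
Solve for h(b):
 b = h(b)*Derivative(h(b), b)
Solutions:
 h(b) = -sqrt(C1 + b^2)
 h(b) = sqrt(C1 + b^2)


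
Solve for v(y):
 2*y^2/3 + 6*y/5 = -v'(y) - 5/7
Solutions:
 v(y) = C1 - 2*y^3/9 - 3*y^2/5 - 5*y/7


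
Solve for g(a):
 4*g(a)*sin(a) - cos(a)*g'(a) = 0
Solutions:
 g(a) = C1/cos(a)^4


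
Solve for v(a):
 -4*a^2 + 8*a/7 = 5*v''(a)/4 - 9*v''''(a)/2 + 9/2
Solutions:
 v(a) = C1 + C2*a + C3*exp(-sqrt(10)*a/6) + C4*exp(sqrt(10)*a/6) - 4*a^4/15 + 16*a^3/105 - 333*a^2/25


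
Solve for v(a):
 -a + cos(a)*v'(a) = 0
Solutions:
 v(a) = C1 + Integral(a/cos(a), a)


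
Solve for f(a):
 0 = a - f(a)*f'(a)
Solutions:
 f(a) = -sqrt(C1 + a^2)
 f(a) = sqrt(C1 + a^2)


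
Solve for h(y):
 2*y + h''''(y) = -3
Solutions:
 h(y) = C1 + C2*y + C3*y^2 + C4*y^3 - y^5/60 - y^4/8


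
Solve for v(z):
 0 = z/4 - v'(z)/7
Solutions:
 v(z) = C1 + 7*z^2/8


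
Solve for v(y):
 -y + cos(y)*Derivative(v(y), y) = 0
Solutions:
 v(y) = C1 + Integral(y/cos(y), y)


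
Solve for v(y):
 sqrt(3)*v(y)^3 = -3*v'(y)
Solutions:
 v(y) = -sqrt(6)*sqrt(-1/(C1 - sqrt(3)*y))/2
 v(y) = sqrt(6)*sqrt(-1/(C1 - sqrt(3)*y))/2


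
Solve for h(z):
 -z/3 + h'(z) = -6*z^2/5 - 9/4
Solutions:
 h(z) = C1 - 2*z^3/5 + z^2/6 - 9*z/4


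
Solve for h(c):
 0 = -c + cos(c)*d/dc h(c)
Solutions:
 h(c) = C1 + Integral(c/cos(c), c)


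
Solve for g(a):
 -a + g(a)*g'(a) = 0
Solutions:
 g(a) = -sqrt(C1 + a^2)
 g(a) = sqrt(C1 + a^2)


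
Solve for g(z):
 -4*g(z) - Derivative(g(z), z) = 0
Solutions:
 g(z) = C1*exp(-4*z)


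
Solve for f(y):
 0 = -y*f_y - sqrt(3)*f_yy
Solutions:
 f(y) = C1 + C2*erf(sqrt(2)*3^(3/4)*y/6)


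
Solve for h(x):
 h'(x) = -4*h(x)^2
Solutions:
 h(x) = 1/(C1 + 4*x)


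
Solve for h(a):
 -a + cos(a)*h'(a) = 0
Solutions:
 h(a) = C1 + Integral(a/cos(a), a)


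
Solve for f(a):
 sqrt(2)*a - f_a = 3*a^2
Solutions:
 f(a) = C1 - a^3 + sqrt(2)*a^2/2


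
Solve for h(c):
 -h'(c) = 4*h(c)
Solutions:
 h(c) = C1*exp(-4*c)


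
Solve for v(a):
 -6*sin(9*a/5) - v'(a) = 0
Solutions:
 v(a) = C1 + 10*cos(9*a/5)/3


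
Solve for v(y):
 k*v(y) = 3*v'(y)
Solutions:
 v(y) = C1*exp(k*y/3)


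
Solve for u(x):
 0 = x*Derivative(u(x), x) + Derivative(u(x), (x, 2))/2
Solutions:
 u(x) = C1 + C2*erf(x)


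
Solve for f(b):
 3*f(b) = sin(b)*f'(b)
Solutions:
 f(b) = C1*(cos(b) - 1)^(3/2)/(cos(b) + 1)^(3/2)


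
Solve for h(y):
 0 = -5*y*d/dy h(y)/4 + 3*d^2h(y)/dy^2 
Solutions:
 h(y) = C1 + C2*erfi(sqrt(30)*y/12)


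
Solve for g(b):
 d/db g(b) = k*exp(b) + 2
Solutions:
 g(b) = C1 + 2*b + k*exp(b)


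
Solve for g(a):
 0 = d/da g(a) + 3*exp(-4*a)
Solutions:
 g(a) = C1 + 3*exp(-4*a)/4


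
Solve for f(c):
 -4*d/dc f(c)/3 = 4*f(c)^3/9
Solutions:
 f(c) = -sqrt(6)*sqrt(-1/(C1 - c))/2
 f(c) = sqrt(6)*sqrt(-1/(C1 - c))/2


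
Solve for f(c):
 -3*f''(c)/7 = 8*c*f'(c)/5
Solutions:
 f(c) = C1 + C2*erf(2*sqrt(105)*c/15)


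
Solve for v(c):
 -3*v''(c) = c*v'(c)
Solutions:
 v(c) = C1 + C2*erf(sqrt(6)*c/6)


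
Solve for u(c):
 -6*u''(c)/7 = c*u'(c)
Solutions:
 u(c) = C1 + C2*erf(sqrt(21)*c/6)


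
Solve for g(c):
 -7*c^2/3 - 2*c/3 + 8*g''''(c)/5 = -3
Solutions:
 g(c) = C1 + C2*c + C3*c^2 + C4*c^3 + 7*c^6/1728 + c^5/288 - 5*c^4/64


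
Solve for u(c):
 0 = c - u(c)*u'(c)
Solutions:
 u(c) = -sqrt(C1 + c^2)
 u(c) = sqrt(C1 + c^2)


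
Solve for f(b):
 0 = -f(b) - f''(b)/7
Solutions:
 f(b) = C1*sin(sqrt(7)*b) + C2*cos(sqrt(7)*b)


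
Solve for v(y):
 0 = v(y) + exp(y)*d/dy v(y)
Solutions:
 v(y) = C1*exp(exp(-y))


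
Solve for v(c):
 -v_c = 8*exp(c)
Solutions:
 v(c) = C1 - 8*exp(c)


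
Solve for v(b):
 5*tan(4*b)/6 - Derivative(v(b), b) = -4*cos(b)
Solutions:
 v(b) = C1 - 5*log(cos(4*b))/24 + 4*sin(b)


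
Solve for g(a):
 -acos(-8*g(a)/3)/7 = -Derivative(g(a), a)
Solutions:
 Integral(1/acos(-8*_y/3), (_y, g(a))) = C1 + a/7


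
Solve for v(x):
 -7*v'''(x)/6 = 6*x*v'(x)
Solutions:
 v(x) = C1 + Integral(C2*airyai(-42^(2/3)*x/7) + C3*airybi(-42^(2/3)*x/7), x)


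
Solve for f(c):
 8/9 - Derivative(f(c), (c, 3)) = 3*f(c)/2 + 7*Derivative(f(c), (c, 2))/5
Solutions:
 f(c) = C1*exp(c*(-28 + 98*2^(2/3)/(45*sqrt(64345) + 11497)^(1/3) + 2^(1/3)*(45*sqrt(64345) + 11497)^(1/3))/60)*sin(2^(1/3)*sqrt(3)*c*(-(45*sqrt(64345) + 11497)^(1/3) + 98*2^(1/3)/(45*sqrt(64345) + 11497)^(1/3))/60) + C2*exp(c*(-28 + 98*2^(2/3)/(45*sqrt(64345) + 11497)^(1/3) + 2^(1/3)*(45*sqrt(64345) + 11497)^(1/3))/60)*cos(2^(1/3)*sqrt(3)*c*(-(45*sqrt(64345) + 11497)^(1/3) + 98*2^(1/3)/(45*sqrt(64345) + 11497)^(1/3))/60) + C3*exp(-c*(98*2^(2/3)/(45*sqrt(64345) + 11497)^(1/3) + 14 + 2^(1/3)*(45*sqrt(64345) + 11497)^(1/3))/30) + 16/27
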